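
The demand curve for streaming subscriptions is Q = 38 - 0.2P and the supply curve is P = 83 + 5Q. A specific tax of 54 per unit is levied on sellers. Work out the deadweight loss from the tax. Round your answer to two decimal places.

145.80

Rewriting demand in inverse form: P = 190 - 5Q.
Pre-tax equilibrium: 190 - 5Q = 83 + 5Q gives Q* = 10.7, P* = 136.5.
A tax on sellers shifts supply up by 54: 190 - 5Q = 83 + 5Q + 54, so Q_t = 5.3. Buyers pay P_b = 163.5; sellers receive P_s = P_b - 54 = 109.5.
Deadweight loss is the triangle between the curves from Q_t to Q*: (1/2)(10.7 - 5.3)(54) = 145.8.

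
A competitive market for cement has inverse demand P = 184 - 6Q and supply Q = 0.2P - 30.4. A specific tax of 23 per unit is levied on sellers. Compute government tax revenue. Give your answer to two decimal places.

Rewriting supply in inverse form: P = 152 + 5Q.
Pre-tax equilibrium: 184 - 6Q = 152 + 5Q gives Q* = 2.9091, P* = 166.5455.
With the tax, sellers need 23 more per unit: 184 - 6Q = 152 + 5Q + 23, so Q_t = 0.8182. Buyers pay P_b = 179.0909; sellers receive P_s = P_b - 23 = 156.0909.
Tax revenue = t x Q_t = 23 x 0.8182 = 18.8182.

18.82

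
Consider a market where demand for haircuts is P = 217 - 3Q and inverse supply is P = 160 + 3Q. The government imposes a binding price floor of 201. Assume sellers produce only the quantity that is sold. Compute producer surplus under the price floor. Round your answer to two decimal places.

176.00

Without the control, 217 - 3Q = 160 + 3Q so Q* = 9.5 and P* = 188.5.
At P = 201, buyers demand (217 - 201)/3 = 5.3333 while sellers would supply more, so the quantity traded is 5.3333 at price 201.
The supply price at Q = 5.3333 is 176. PS is the trapezoid between 201 and supply over [0, 5.3333]: (1/2)[(201 - 160) + (201 - 176)](5.3333) = 176.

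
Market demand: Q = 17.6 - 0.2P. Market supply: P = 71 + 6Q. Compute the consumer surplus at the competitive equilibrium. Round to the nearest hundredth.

Rewriting demand in inverse form: P = 88 - 5Q.
Set 88 - 5Q = 71 + 6Q, which gives 17 = 11Q, so Q* = 1.5455 and P* = 88 - 5(1.5455) = 80.2727.
Consumer surplus is the triangle under demand above P*: (1/2)(1.5455)(88 - 80.2727) = (1/2)(1.5455)(7.7273) = 5.9711.

5.97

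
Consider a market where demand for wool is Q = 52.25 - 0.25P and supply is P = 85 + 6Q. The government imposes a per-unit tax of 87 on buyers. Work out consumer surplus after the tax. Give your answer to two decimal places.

27.38

Rewriting demand in inverse form: P = 209 - 4Q.
Without the tax, 209 - 4Q = 85 + 6Q so Q* = 12.4 and P* = 159.4.
With the tax, buyers' net willingness to pay falls by 87: (209 - 87) - 4Q = 85 + 6Q, so Q_t = 3.7. Buyers pay P_b = 194.2; sellers receive P_s = P_b - 87 = 107.2.
Consumer surplus is the triangle under demand above P_b: (1/2)(3.7)(209 - 194.2) = 27.38.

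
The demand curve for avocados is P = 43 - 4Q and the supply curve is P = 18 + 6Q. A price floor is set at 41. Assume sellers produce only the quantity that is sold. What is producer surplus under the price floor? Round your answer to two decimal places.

10.75

Free-market equilibrium: 43 - 4Q = 18 + 6Q gives Q* = 2.5, P* = 33.
At P = 41, buyers demand (43 - 41)/4 = 0.5 while sellers would supply more, so the quantity traded is 0.5 at price 41.
The supply price at Q = 0.5 is 21. PS is the trapezoid between 41 and supply over [0, 0.5]: (1/2)[(41 - 18) + (41 - 21)](0.5) = 10.75.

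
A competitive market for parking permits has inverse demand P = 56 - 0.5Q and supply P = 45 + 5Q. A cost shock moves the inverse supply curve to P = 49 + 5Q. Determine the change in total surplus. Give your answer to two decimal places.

-6.55

Initial equilibrium: Q_0 = 2, P_0 = 55; CS_0 = (1/2)(2)(1) = 1, PS_0 = (1/2)(2)(10) = 10.
New equilibrium: 56 - 0.5Q = 49 + 5Q gives Q_1 = 1.2727, P_1 = 55.3636; CS_1 = 0.405, PS_1 = 4.0496.
Change in total surplus = (0.405 + 4.0496) - (1 + 10) = -6.5455.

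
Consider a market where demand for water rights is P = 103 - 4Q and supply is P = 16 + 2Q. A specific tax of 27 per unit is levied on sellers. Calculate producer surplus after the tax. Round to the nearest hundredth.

Without the tax, 103 - 4Q = 16 + 2Q so Q* = 14.5 and P* = 45.
With the tax, sellers need 27 more per unit: 103 - 4Q = 16 + 2Q + 27, so Q_t = 10. Buyers pay P_b = 63; sellers receive P_s = P_b - 27 = 36.
PS = (1/2)(Q_t)(P_s - 16) = (1/2)(10)(20) = 100.

100.00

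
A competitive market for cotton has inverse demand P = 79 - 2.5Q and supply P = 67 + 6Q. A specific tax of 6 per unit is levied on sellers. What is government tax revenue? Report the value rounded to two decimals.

4.24

Pre-tax equilibrium: 79 - 2.5Q = 67 + 6Q gives Q* = 1.4118, P* = 75.4706.
A tax on sellers shifts supply up by 6: 79 - 2.5Q = 67 + 6Q + 6, so Q_t = 0.7059. Buyers pay P_b = 77.2353; sellers receive P_s = P_b - 6 = 71.2353.
Revenue is the tax times quantity traded: 6 x 0.7059 = 4.2353.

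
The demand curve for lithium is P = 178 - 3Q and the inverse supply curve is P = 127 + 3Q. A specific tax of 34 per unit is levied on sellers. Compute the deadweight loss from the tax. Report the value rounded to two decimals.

Pre-tax equilibrium: 178 - 3Q = 127 + 3Q gives Q* = 8.5, P* = 152.5.
With the tax, sellers need 34 more per unit: 178 - 3Q = 127 + 3Q + 34, so Q_t = 2.8333. Buyers pay P_b = 169.5; sellers receive P_s = P_b - 34 = 135.5.
The welfare triangle lost has base Q* - Q_t = 5.6667 and height t = 34, so DWL = (1/2)(5.6667)(34) = 96.3333.

96.33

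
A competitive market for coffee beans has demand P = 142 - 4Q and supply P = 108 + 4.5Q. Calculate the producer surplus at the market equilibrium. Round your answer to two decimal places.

Set 142 - 4Q = 108 + 4.5Q, which gives 34 = 8.5Q, so Q* = 4 and P* = 142 - 4(4) = 126.
PS is the area between P* and the supply curve from 0 to Q*: (1/2)(4)(18) = 36.

36.00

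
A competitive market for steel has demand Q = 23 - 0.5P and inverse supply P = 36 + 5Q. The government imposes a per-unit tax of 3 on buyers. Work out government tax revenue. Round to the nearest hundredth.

Rewriting demand in inverse form: P = 46 - 2Q.
Pre-tax equilibrium: 46 - 2Q = 36 + 5Q gives Q* = 1.4286, P* = 43.1429.
With the tax, buyers' net willingness to pay falls by 3: (46 - 3) - 2Q = 36 + 5Q, so Q_t = 1. Buyers pay P_b = 44; sellers receive P_s = P_b - 3 = 41.
Revenue is the tax times quantity traded: 3 x 1 = 3.

3.00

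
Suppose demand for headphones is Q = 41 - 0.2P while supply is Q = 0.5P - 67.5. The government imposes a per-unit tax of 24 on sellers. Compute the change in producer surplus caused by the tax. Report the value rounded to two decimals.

Rewriting demand in inverse form: P = 205 - 5Q.
Rewriting supply in inverse form: P = 135 + 2Q.
Without the tax, 205 - 5Q = 135 + 2Q so Q* = 10 and P* = 155.
With the tax, sellers need 24 more per unit: 205 - 5Q = 135 + 2Q + 24, so Q_t = 6.5714. Buyers pay P_b = 172.1429; sellers receive P_s = P_b - 24 = 148.1429.
PS falls from (1/2)(10)(20) = 100 to (1/2)(6.5714)(13.1429) = 43.1837, a change of -56.8163.

-56.82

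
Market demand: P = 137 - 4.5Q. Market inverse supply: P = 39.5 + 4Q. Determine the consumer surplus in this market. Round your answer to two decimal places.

Set 137 - 4.5Q = 39.5 + 4Q, which gives 97.5 = 8.5Q, so Q* = 11.4706 and P* = 137 - 4.5(11.4706) = 85.3824.
Consumer surplus is the triangle under demand above P*: (1/2)(11.4706)(137 - 85.3824) = (1/2)(11.4706)(51.6176) = 296.0424.

296.04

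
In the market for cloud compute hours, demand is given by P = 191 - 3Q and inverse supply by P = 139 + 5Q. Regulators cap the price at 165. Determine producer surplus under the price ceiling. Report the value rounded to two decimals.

Free-market equilibrium: 191 - 3Q = 139 + 5Q gives Q* = 6.5, P* = 171.5.
At the ceiling price 165, quantity supplied is (165 - 139)/5 = 5.2; supply is the short side, so Q = 5.2 trades at P = 165.
PS is the triangle above supply below 165: (1/2)(5.2)(165 - 139) = 67.6.

67.60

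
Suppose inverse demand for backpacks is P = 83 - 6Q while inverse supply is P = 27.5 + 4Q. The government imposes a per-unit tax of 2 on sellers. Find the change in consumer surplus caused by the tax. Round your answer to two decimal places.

-6.54

Without the tax, 83 - 6Q = 27.5 + 4Q so Q* = 5.55 and P* = 49.7.
A tax on sellers shifts supply up by 2: 83 - 6Q = 27.5 + 4Q + 2, so Q_t = 5.35. Buyers pay P_b = 50.9; sellers receive P_s = P_b - 2 = 48.9.
Consumers lose the trapezoid between P* and P_b out to Q_t plus the triangle from Q_t to Q*: change in CS = 85.8675 - 92.4075 = -6.54.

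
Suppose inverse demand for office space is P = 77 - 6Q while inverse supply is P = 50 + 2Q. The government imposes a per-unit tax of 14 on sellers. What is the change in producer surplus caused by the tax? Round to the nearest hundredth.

-8.75

Without the tax, 77 - 6Q = 50 + 2Q so Q* = 3.375 and P* = 56.75.
With the tax, sellers need 14 more per unit: 77 - 6Q = 50 + 2Q + 14, so Q_t = 1.625. Buyers pay P_b = 67.25; sellers receive P_s = P_b - 14 = 53.25.
PS falls from (1/2)(3.375)(6.75) = 11.3906 to (1/2)(1.625)(3.25) = 2.6406, a change of -8.75.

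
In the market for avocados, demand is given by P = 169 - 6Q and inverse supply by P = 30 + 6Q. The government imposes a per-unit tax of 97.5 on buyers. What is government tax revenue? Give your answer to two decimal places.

Without the tax, 169 - 6Q = 30 + 6Q so Q* = 11.5833 and P* = 99.5.
With the tax, buyers' net willingness to pay falls by 97.5: (169 - 97.5) - 6Q = 30 + 6Q, so Q_t = 3.4583. Buyers pay P_b = 148.25; sellers receive P_s = P_b - 97.5 = 50.75.
Tax revenue = t x Q_t = 97.5 x 3.4583 = 337.1875.

337.19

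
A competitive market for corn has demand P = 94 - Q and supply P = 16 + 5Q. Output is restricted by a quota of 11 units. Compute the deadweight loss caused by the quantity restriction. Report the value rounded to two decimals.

12.00

Unrestricted equilibrium: Q* = (94 - 16)/(1 + 5) = 13.
At Q = 11 the demand price is 94 - (11) = 83 and the supply price is 16 + 5(11) = 71.
Deadweight loss is the triangle between the curves from 11 to 13: (1/2)(83 - 71)(13 - 11) = 12.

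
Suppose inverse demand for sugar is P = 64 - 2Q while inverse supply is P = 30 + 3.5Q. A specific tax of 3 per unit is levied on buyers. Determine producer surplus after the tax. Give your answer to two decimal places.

55.60

Pre-tax equilibrium: 64 - 2Q = 30 + 3.5Q gives Q* = 6.1818, P* = 51.6364.
A tax on buyers shifts demand down by 3: (64 - 3) - 2Q = 30 + 3.5Q, so Q_t = 5.6364. Buyers pay P_b = 52.7273; sellers receive P_s = P_b - 3 = 49.7273.
Producer surplus is the triangle above supply below P_s: (1/2)(5.6364)(49.7273 - 30) = 55.595.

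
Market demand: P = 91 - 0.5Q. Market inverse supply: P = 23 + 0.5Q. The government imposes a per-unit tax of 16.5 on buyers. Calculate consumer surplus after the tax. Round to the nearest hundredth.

663.06

Without the tax, 91 - 0.5Q = 23 + 0.5Q so Q* = 68 and P* = 57.
With the tax, buyers' net willingness to pay falls by 16.5: (91 - 16.5) - 0.5Q = 23 + 0.5Q, so Q_t = 51.5. Buyers pay P_b = 65.25; sellers receive P_s = P_b - 16.5 = 48.75.
CS = (1/2)(Q_t)(91 - P_b) = (1/2)(51.5)(25.75) = 663.0625.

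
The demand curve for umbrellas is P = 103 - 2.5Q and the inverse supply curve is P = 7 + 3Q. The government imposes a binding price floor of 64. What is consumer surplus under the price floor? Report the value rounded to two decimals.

304.20

Without the control, 103 - 2.5Q = 7 + 3Q so Q* = 17.4545 and P* = 59.3636.
At P = 64, buyers demand (103 - 64)/2.5 = 15.6 while sellers would supply more, so the quantity traded is 15.6 at price 64.
CS is the triangle under demand above 64: (1/2)(15.6)(103 - 64) = 304.2.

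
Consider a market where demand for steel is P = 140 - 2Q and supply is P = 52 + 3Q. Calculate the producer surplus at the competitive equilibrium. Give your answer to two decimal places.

464.64

Setting demand equal to supply, 88 = 5Q, so Q* = 17.6 and P* = 104.8.
Producer surplus is the triangle above supply below P*: (1/2)(17.6)(104.8 - 52) = (1/2)(17.6)(52.8) = 464.64.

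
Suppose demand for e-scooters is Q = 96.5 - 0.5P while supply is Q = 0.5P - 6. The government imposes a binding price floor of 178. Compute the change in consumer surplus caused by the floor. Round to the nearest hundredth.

Rewriting demand in inverse form: P = 193 - 2Q.
Rewriting supply in inverse form: P = 12 + 2Q.
Without the control, 193 - 2Q = 12 + 2Q so Q* = 45.25 and P* = 102.5.
At the floor price 178, quantity demanded is (193 - 178)/2 = 7.5; demand is the short side, so Q = 7.5 trades at P = 178.
CS goes from (1/2)(45.25)(90.5) = 2047.5625 to 56.25 (computed as (193 - 178)(7.5) - (1/2)(2)(7.5)^2), a change of -1991.3125.

-1991.31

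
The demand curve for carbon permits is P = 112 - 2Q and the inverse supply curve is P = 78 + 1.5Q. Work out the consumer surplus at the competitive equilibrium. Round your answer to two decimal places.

Set 112 - 2Q = 78 + 1.5Q, which gives 34 = 3.5Q, so Q* = 9.7143 and P* = 112 - 2(9.7143) = 92.5714.
The demand choke price is 112, so CS = (1/2)(Q*)(112 - P*) = (1/2)(9.7143)(19.4286) = 94.3673.

94.37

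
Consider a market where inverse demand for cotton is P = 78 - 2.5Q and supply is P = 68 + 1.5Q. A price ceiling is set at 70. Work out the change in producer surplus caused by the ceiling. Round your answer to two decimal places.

-3.35

Free-market equilibrium: 78 - 2.5Q = 68 + 1.5Q gives Q* = 2.5, P* = 71.75.
At the ceiling price 70, quantity supplied is (70 - 68)/1.5 = 1.3333; supply is the short side, so Q = 1.3333 trades at P = 70.
PS goes from (1/2)(2.5)(3.75) = 4.6875 to 1.3333 (computed as (70 - 68)(1.3333) - (1/2)(1.5)(1.3333)^2), a change of -3.3542.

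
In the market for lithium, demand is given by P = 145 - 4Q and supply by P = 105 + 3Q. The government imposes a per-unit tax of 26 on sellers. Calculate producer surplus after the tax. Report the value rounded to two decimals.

Pre-tax equilibrium: 145 - 4Q = 105 + 3Q gives Q* = 5.7143, P* = 122.1429.
A tax on sellers shifts supply up by 26: 145 - 4Q = 105 + 3Q + 26, so Q_t = 2. Buyers pay P_b = 137; sellers receive P_s = P_b - 26 = 111.
PS = (1/2)(Q_t)(P_s - 105) = (1/2)(2)(6) = 6.

6.00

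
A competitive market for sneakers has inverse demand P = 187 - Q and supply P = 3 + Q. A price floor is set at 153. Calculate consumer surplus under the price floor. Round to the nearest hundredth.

578.00

Free-market equilibrium: 187 - Q = 3 + Q gives Q* = 92, P* = 95.
At the floor price 153, quantity demanded is (187 - 153)/1 = 34; demand is the short side, so Q = 34 trades at P = 153.
CS is the triangle under demand above 153: (1/2)(34)(187 - 153) = 578.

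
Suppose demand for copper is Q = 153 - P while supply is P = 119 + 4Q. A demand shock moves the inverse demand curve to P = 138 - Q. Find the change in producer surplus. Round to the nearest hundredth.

Rewriting demand in inverse form: P = 153 - Q.
Initial equilibrium: Q_0 = 6.8, P_0 = 146.2; CS_0 = (1/2)(6.8)(6.8) = 23.12, PS_0 = (1/2)(6.8)(27.2) = 92.48.
New equilibrium: 138 - Q = 119 + 4Q gives Q_1 = 3.8, P_1 = 134.2; CS_1 = 7.22, PS_1 = 28.88.
Change in producer surplus = 28.88 - 92.48 = -63.6.

-63.60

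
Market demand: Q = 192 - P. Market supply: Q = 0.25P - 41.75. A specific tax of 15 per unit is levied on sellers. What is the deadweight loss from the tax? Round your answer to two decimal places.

Rewriting demand in inverse form: P = 192 - Q.
Rewriting supply in inverse form: P = 167 + 4Q.
Without the tax, 192 - Q = 167 + 4Q so Q* = 5 and P* = 187.
With the tax, sellers need 15 more per unit: 192 - Q = 167 + 4Q + 15, so Q_t = 2. Buyers pay P_b = 190; sellers receive P_s = P_b - 15 = 175.
Deadweight loss is the triangle between the curves from Q_t to Q*: (1/2)(5 - 2)(15) = 22.5.

22.50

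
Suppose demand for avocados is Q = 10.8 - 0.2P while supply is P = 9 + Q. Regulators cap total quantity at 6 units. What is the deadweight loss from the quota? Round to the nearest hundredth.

Rewriting demand in inverse form: P = 54 - 5Q.
Unrestricted equilibrium: Q* = (54 - 9)/(5 + 1) = 7.5.
At Q = 6 the demand price is 54 - 5(6) = 24 and the supply price is 9 + (6) = 15.
DWL = (1/2)(gap between curves at 6) x (Q* - 6) = (1/2)(9)(1.5) = 6.75.

6.75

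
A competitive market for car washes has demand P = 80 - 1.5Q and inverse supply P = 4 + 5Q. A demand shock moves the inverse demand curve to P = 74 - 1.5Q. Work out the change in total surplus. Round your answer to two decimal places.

Initial equilibrium: Q_0 = 11.6923, P_0 = 62.4615; CS_0 = (1/2)(11.6923)(17.5385) = 102.5325, PS_0 = (1/2)(11.6923)(58.4615) = 341.7751.
New equilibrium: 74 - 1.5Q = 4 + 5Q gives Q_1 = 10.7692, P_1 = 57.8462; CS_1 = 86.9822, PS_1 = 289.9408.
Change in total surplus = (86.9822 + 289.9408) - (102.5325 + 341.7751) = -67.3846.

-67.38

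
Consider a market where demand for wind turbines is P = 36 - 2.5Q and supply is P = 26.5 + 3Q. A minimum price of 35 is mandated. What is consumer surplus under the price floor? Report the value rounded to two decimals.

Free-market equilibrium: 36 - 2.5Q = 26.5 + 3Q gives Q* = 1.7273, P* = 31.6818.
At P = 35, buyers demand (36 - 35)/2.5 = 0.4 while sellers would supply more, so the quantity traded is 0.4 at price 35.
CS is the triangle under demand above 35: (1/2)(0.4)(36 - 35) = 0.2.

0.20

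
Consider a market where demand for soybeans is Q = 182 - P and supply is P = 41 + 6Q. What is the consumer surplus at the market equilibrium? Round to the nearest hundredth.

202.87

Rewriting demand in inverse form: P = 182 - Q.
Set 182 - Q = 41 + 6Q, which gives 141 = 7Q, so Q* = 20.1429 and P* = 182 - (20.1429) = 161.8571.
CS is the area between the demand curve and P* from 0 to Q*: (1/2)(20.1429)(20.1429) = 202.8673.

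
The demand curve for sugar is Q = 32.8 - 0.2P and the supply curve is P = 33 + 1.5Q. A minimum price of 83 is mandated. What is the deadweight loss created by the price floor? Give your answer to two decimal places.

Rewriting demand in inverse form: P = 164 - 5Q.
Without the control, 164 - 5Q = 33 + 1.5Q so Q* = 20.1538 and P* = 63.2308.
At the floor price 83, quantity demanded is (164 - 83)/5 = 16.2; demand is the short side, so Q = 16.2 trades at P = 83.
At Q = 16.2 the demand price is 83 and the supply price is 57.3. Deadweight loss is the triangle between the curves from 16.2 to 20.1538: (1/2)(83 - 57.3)(20.1538 - 16.2) = 50.8069.

50.81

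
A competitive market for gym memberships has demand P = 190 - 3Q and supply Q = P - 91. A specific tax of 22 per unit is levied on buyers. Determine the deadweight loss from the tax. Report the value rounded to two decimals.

60.50

Rewriting supply in inverse form: P = 91 + Q.
Without the tax, 190 - 3Q = 91 + Q so Q* = 24.75 and P* = 115.75.
A tax on buyers shifts demand down by 22: (190 - 22) - 3Q = 91 + Q, so Q_t = 19.25. Buyers pay P_b = 132.25; sellers receive P_s = P_b - 22 = 110.25.
The welfare triangle lost has base Q* - Q_t = 5.5 and height t = 22, so DWL = (1/2)(5.5)(22) = 60.5.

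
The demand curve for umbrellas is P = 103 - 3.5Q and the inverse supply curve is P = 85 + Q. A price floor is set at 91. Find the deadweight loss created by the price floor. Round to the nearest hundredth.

Without the control, 103 - 3.5Q = 85 + Q so Q* = 4 and P* = 89.
At P = 91, buyers demand (103 - 91)/3.5 = 3.4286 while sellers would supply more, so the quantity traded is 3.4286 at price 91.
At Q = 3.4286 the demand price is 91 and the supply price is 88.4286. Deadweight loss is the triangle between the curves from 3.4286 to 4: (1/2)(91 - 88.4286)(4 - 3.4286) = 0.7347.

0.73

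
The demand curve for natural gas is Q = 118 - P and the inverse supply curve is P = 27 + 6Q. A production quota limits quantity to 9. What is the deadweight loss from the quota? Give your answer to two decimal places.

Rewriting demand in inverse form: P = 118 - Q.
Unrestricted equilibrium: Q* = (118 - 27)/(1 + 6) = 13.
At Q = 9 the demand price is 118 - (9) = 109 and the supply price is 27 + 6(9) = 81.
DWL = (1/2)(gap between curves at 9) x (Q* - 9) = (1/2)(28)(4) = 56.

56.00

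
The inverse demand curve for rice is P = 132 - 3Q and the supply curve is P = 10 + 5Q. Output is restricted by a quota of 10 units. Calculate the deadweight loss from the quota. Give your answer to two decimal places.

110.25

Unrestricted equilibrium: Q* = (132 - 10)/(3 + 5) = 15.25.
At Q = 10 the demand price is 132 - 3(10) = 102 and the supply price is 10 + 5(10) = 60.
DWL = (1/2)(gap between curves at 10) x (Q* - 10) = (1/2)(42)(5.25) = 110.25.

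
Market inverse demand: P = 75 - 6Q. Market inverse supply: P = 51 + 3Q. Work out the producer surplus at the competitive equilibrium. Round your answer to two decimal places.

10.67

Set 75 - 6Q = 51 + 3Q, which gives 24 = 9Q, so Q* = 2.6667 and P* = 75 - 6(2.6667) = 59.
The supply curve's price intercept is 51, so PS = (1/2)(Q*)(P* - 51) = (1/2)(2.6667)(8) = 10.6667.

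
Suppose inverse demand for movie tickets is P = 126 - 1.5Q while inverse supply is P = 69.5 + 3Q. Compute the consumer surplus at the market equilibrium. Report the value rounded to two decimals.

118.23

Set 126 - 1.5Q = 69.5 + 3Q, which gives 56.5 = 4.5Q, so Q* = 12.5556 and P* = 126 - 1.5(12.5556) = 107.1667.
CS is the area between the demand curve and P* from 0 to Q*: (1/2)(12.5556)(18.8333) = 118.2315.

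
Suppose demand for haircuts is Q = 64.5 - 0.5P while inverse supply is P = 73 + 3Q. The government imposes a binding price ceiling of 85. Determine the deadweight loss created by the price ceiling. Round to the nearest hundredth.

129.60

Rewriting demand in inverse form: P = 129 - 2Q.
Without the control, 129 - 2Q = 73 + 3Q so Q* = 11.2 and P* = 106.6.
At the ceiling price 85, quantity supplied is (85 - 73)/3 = 4; supply is the short side, so Q = 4 trades at P = 85.
At Q = 4 the demand price is 121 and the supply price is 85. Deadweight loss is the triangle between the curves from 4 to 11.2: (1/2)(121 - 85)(11.2 - 4) = 129.6.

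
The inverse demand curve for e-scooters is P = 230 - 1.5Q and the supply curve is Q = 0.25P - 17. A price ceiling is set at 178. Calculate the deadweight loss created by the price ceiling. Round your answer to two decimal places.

10.51

Rewriting supply in inverse form: P = 68 + 4Q.
Free-market equilibrium: 230 - 1.5Q = 68 + 4Q gives Q* = 29.4545, P* = 185.8182.
At P = 178, sellers supply (178 - 68)/4 = 27.5 while buyers want more, so the quantity traded is 27.5 at price 178.
The lost-trades triangle has base Q* - 27.5 = 1.9545 and height equal to the gap between the curves at Q = 27.5, which is 188.75 - 178 = 10.75. DWL = (1/2)(1.9545)(10.75) = 10.5057.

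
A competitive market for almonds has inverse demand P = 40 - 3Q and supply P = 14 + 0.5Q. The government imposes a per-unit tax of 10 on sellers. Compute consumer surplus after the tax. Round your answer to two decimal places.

31.35

Without the tax, 40 - 3Q = 14 + 0.5Q so Q* = 7.4286 and P* = 17.7143.
With the tax, sellers need 10 more per unit: 40 - 3Q = 14 + 0.5Q + 10, so Q_t = 4.5714. Buyers pay P_b = 26.2857; sellers receive P_s = P_b - 10 = 16.2857.
Consumer surplus is the triangle under demand above P_b: (1/2)(4.5714)(40 - 26.2857) = 31.3469.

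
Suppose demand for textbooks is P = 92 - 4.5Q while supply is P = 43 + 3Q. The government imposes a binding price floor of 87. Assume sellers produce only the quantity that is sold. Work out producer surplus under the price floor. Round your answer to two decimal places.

47.04

Without the control, 92 - 4.5Q = 43 + 3Q so Q* = 6.5333 and P* = 62.6.
At P = 87, buyers demand (92 - 87)/4.5 = 1.1111 while sellers would supply more, so the quantity traded is 1.1111 at price 87.
The supply price at Q = 1.1111 is 46.3333. PS is the trapezoid between 87 and supply over [0, 1.1111]: (1/2)[(87 - 43) + (87 - 46.3333)](1.1111) = 47.037.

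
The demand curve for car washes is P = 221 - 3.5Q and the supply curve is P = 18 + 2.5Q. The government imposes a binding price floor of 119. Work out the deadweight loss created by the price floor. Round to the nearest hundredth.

66.00

Free-market equilibrium: 221 - 3.5Q = 18 + 2.5Q gives Q* = 33.8333, P* = 102.5833.
At the floor price 119, quantity demanded is (221 - 119)/3.5 = 29.1429; demand is the short side, so Q = 29.1429 trades at P = 119.
The lost-trades triangle has base Q* - 29.1429 = 4.6905 and height equal to the gap between the curves at Q = 29.1429, which is 119 - 90.8571 = 28.1429. DWL = (1/2)(4.6905)(28.1429) = 66.0017.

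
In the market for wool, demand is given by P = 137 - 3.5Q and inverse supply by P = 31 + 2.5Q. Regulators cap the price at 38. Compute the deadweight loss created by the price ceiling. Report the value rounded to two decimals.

Without the control, 137 - 3.5Q = 31 + 2.5Q so Q* = 17.6667 and P* = 75.1667.
At P = 38, sellers supply (38 - 31)/2.5 = 2.8 while buyers want more, so the quantity traded is 2.8 at price 38.
The lost-trades triangle has base Q* - 2.8 = 14.8667 and height equal to the gap between the curves at Q = 2.8, which is 127.2 - 38 = 89.2. DWL = (1/2)(14.8667)(89.2) = 663.0533.

663.05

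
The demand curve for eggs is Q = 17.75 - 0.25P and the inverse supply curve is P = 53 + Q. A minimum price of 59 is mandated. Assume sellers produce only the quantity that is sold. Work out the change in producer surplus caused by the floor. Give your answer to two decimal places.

Rewriting demand in inverse form: P = 71 - 4Q.
Without the control, 71 - 4Q = 53 + Q so Q* = 3.6 and P* = 56.6.
At the floor price 59, quantity demanded is (71 - 59)/4 = 3; demand is the short side, so Q = 3 trades at P = 59.
PS goes from (1/2)(3.6)(3.6) = 6.48 to 13.5 (computed as (59 - 53)(3) - (1/2)(1)(3)^2), a change of 7.02.

7.02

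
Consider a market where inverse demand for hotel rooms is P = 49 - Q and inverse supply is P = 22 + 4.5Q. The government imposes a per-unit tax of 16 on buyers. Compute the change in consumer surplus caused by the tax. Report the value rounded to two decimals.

-10.05

Without the tax, 49 - Q = 22 + 4.5Q so Q* = 4.9091 and P* = 44.0909.
With the tax, buyers' net willingness to pay falls by 16: (49 - 16) - Q = 22 + 4.5Q, so Q_t = 2. Buyers pay P_b = 47; sellers receive P_s = P_b - 16 = 31.
Consumers lose the trapezoid between P* and P_b out to Q_t plus the triangle from Q_t to Q*: change in CS = 2 - 12.0496 = -10.0496.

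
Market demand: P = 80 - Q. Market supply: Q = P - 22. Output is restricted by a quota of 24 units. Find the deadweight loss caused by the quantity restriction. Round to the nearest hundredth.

Rewriting supply in inverse form: P = 22 + Q.
Unrestricted equilibrium: Q* = (80 - 22)/(1 + 1) = 29.
At Q = 24 the demand price is 80 - (24) = 56 and the supply price is 22 + (24) = 46.
Deadweight loss is the triangle between the curves from 24 to 29: (1/2)(56 - 46)(29 - 24) = 25.

25.00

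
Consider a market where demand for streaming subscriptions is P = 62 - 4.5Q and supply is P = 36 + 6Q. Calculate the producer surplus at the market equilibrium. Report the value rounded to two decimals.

18.39

Setting demand equal to supply, 26 = 10.5Q, so Q* = 2.4762 and P* = 50.8571.
The supply curve's price intercept is 36, so PS = (1/2)(Q*)(P* - 36) = (1/2)(2.4762)(14.8571) = 18.3946.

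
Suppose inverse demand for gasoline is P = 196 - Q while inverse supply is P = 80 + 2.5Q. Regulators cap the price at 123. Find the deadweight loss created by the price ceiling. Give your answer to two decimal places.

444.81

Without the control, 196 - Q = 80 + 2.5Q so Q* = 33.1429 and P* = 162.8571.
At the ceiling price 123, quantity supplied is (123 - 80)/2.5 = 17.2; supply is the short side, so Q = 17.2 trades at P = 123.
The lost-trades triangle has base Q* - 17.2 = 15.9429 and height equal to the gap between the curves at Q = 17.2, which is 178.8 - 123 = 55.8. DWL = (1/2)(15.9429)(55.8) = 444.8057.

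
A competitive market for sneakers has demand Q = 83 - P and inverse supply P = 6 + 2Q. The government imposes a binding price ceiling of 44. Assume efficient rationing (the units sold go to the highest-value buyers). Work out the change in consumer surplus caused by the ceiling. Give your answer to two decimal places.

Rewriting demand in inverse form: P = 83 - Q.
Without the control, 83 - Q = 6 + 2Q so Q* = 25.6667 and P* = 57.3333.
At P = 44, sellers supply (44 - 6)/2 = 19 while buyers want more, so the quantity traded is 19 at price 44.
CS goes from (1/2)(25.6667)(25.6667) = 329.3889 to 560.5 (computed as (83 - 44)(19) - (1/2)(1)(19)^2), a change of 231.1111.

231.11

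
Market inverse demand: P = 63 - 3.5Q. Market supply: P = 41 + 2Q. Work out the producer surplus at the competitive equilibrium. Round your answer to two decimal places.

16.00

Equilibrium: 63 - 3.5Q = 41 + 2Q, so Q* = 4 and P* = 49.
Producer surplus is the triangle above supply below P*: (1/2)(4)(49 - 41) = (1/2)(4)(8) = 16.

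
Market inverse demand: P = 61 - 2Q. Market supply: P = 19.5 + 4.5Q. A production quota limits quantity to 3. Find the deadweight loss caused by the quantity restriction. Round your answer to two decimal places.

37.23

Without the quota, 61 - 2Q = 19.5 + 4.5Q gives Q* = 6.3846.
At Q = 3 the demand price is 61 - 2(3) = 55 and the supply price is 19.5 + 4.5(3) = 33.
DWL = (1/2)(gap between curves at 3) x (Q* - 3) = (1/2)(22)(3.3846) = 37.2308.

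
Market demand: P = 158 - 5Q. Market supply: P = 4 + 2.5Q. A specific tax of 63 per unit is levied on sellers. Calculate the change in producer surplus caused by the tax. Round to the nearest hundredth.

Without the tax, 158 - 5Q = 4 + 2.5Q so Q* = 20.5333 and P* = 55.3333.
With the tax, sellers need 63 more per unit: 158 - 5Q = 4 + 2.5Q + 63, so Q_t = 12.1333. Buyers pay P_b = 97.3333; sellers receive P_s = P_b - 63 = 34.3333.
Producers lose the trapezoid between P_s and P* out to Q_t plus the triangle from Q_t to Q*: change in PS = 184.0222 - 527.0222 = -343.

-343.00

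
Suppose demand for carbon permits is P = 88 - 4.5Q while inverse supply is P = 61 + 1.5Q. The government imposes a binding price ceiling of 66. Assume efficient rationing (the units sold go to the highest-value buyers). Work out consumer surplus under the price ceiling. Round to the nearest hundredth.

Without the control, 88 - 4.5Q = 61 + 1.5Q so Q* = 4.5 and P* = 67.75.
At the ceiling price 66, quantity supplied is (66 - 61)/1.5 = 3.3333; supply is the short side, so Q = 3.3333 trades at P = 66.
The demand price at Q = 3.3333 is 73. CS is the trapezoid between demand and 66 over [0, 3.3333]: (1/2)[(88 - 66) + (73 - 66)](3.3333) = 48.3333.

48.33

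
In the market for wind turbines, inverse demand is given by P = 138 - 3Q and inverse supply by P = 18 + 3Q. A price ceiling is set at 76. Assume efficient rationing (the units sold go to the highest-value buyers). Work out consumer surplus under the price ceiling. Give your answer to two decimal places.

Free-market equilibrium: 138 - 3Q = 18 + 3Q gives Q* = 20, P* = 78.
At P = 76, sellers supply (76 - 18)/3 = 19.3333 while buyers want more, so the quantity traded is 19.3333 at price 76.
The demand price at Q = 19.3333 is 80. CS is the trapezoid between demand and 76 over [0, 19.3333]: (1/2)[(138 - 76) + (80 - 76)](19.3333) = 638.

638.00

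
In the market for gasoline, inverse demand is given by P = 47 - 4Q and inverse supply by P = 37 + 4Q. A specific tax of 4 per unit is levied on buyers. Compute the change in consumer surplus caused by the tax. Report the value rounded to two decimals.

-2.00

Pre-tax equilibrium: 47 - 4Q = 37 + 4Q gives Q* = 1.25, P* = 42.
A tax on buyers shifts demand down by 4: (47 - 4) - 4Q = 37 + 4Q, so Q_t = 0.75. Buyers pay P_b = 44; sellers receive P_s = P_b - 4 = 40.
CS falls from (1/2)(1.25)(5) = 3.125 to (1/2)(0.75)(3) = 1.125, a change of -2.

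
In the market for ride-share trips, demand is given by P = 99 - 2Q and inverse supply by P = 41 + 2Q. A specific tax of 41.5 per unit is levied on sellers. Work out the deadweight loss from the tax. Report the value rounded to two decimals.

Pre-tax equilibrium: 99 - 2Q = 41 + 2Q gives Q* = 14.5, P* = 70.
With the tax, sellers need 41.5 more per unit: 99 - 2Q = 41 + 2Q + 41.5, so Q_t = 4.125. Buyers pay P_b = 90.75; sellers receive P_s = P_b - 41.5 = 49.25.
The welfare triangle lost has base Q* - Q_t = 10.375 and height t = 41.5, so DWL = (1/2)(10.375)(41.5) = 215.2812.

215.28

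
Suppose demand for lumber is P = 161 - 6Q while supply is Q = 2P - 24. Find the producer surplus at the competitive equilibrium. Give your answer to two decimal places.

131.37

Rewriting supply in inverse form: P = 12 + 0.5Q.
Set 161 - 6Q = 12 + 0.5Q, which gives 149 = 6.5Q, so Q* = 22.9231 and P* = 161 - 6(22.9231) = 23.4615.
PS is the area between P* and the supply curve from 0 to Q*: (1/2)(22.9231)(11.4615) = 131.3669.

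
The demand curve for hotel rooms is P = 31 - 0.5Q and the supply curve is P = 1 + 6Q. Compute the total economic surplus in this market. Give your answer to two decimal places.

Equilibrium: 31 - 0.5Q = 1 + 6Q, so Q* = 4.6154 and P* = 28.6923.
CS = (1/2)(4.6154)(2.3077) = 5.3254 and PS = (1/2)(4.6154)(27.6923) = 63.9053, so total surplus = 69.2308.

69.23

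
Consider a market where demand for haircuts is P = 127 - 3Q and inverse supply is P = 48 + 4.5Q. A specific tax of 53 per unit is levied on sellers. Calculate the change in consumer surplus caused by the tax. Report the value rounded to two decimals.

-148.40

Pre-tax equilibrium: 127 - 3Q = 48 + 4.5Q gives Q* = 10.5333, P* = 95.4.
With the tax, sellers need 53 more per unit: 127 - 3Q = 48 + 4.5Q + 53, so Q_t = 3.4667. Buyers pay P_b = 116.6; sellers receive P_s = P_b - 53 = 63.6.
CS falls from (1/2)(10.5333)(31.6) = 166.4267 to (1/2)(3.4667)(10.4) = 18.0267, a change of -148.4.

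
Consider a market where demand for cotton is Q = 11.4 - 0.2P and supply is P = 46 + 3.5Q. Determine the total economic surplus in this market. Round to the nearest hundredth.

Rewriting demand in inverse form: P = 57 - 5Q.
Equilibrium: 57 - 5Q = 46 + 3.5Q, so Q* = 1.2941 and P* = 50.5294.
Total surplus is the full triangle between the curves from 0 to Q*: (1/2)(1.2941)(57 - 46) = 7.1176.

7.12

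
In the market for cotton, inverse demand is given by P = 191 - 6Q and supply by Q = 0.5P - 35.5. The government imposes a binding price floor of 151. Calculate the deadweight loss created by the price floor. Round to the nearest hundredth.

277.78

Rewriting supply in inverse form: P = 71 + 2Q.
Without the control, 191 - 6Q = 71 + 2Q so Q* = 15 and P* = 101.
At P = 151, buyers demand (191 - 151)/6 = 6.6667 while sellers would supply more, so the quantity traded is 6.6667 at price 151.
The lost-trades triangle has base Q* - 6.6667 = 8.3333 and height equal to the gap between the curves at Q = 6.6667, which is 151 - 84.3333 = 66.6667. DWL = (1/2)(8.3333)(66.6667) = 277.7778.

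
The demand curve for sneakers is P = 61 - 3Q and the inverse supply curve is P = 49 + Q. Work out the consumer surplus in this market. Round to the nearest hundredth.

13.50

Setting demand equal to supply, 12 = 4Q, so Q* = 3 and P* = 52.
Consumer surplus is the triangle under demand above P*: (1/2)(3)(61 - 52) = (1/2)(3)(9) = 13.5.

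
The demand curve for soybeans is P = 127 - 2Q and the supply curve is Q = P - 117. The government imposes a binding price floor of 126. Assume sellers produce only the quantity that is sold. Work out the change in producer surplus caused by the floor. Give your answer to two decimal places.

Rewriting supply in inverse form: P = 117 + Q.
Free-market equilibrium: 127 - 2Q = 117 + Q gives Q* = 3.3333, P* = 120.3333.
At the floor price 126, quantity demanded is (127 - 126)/2 = 0.5; demand is the short side, so Q = 0.5 trades at P = 126.
PS goes from (1/2)(3.3333)(3.3333) = 5.5556 to 4.375 (computed as (126 - 117)(0.5) - (1/2)(1)(0.5)^2), a change of -1.1806.

-1.18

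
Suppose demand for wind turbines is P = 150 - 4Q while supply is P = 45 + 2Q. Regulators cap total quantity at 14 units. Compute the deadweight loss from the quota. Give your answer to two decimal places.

Unrestricted equilibrium: Q* = (150 - 45)/(4 + 2) = 17.5.
At Q = 14 the demand price is 150 - 4(14) = 94 and the supply price is 45 + 2(14) = 73.
Deadweight loss is the triangle between the curves from 14 to 17.5: (1/2)(94 - 73)(17.5 - 14) = 36.75.

36.75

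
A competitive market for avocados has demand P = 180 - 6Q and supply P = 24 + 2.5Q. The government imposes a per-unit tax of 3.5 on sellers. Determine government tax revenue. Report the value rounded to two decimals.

Without the tax, 180 - 6Q = 24 + 2.5Q so Q* = 18.3529 and P* = 69.8824.
A tax on sellers shifts supply up by 3.5: 180 - 6Q = 24 + 2.5Q + 3.5, so Q_t = 17.9412. Buyers pay P_b = 72.3529; sellers receive P_s = P_b - 3.5 = 68.8529.
Revenue is the tax times quantity traded: 3.5 x 17.9412 = 62.7941.

62.79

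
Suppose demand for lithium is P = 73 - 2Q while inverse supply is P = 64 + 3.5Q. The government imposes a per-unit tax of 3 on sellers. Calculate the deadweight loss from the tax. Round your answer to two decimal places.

0.82

Without the tax, 73 - 2Q = 64 + 3.5Q so Q* = 1.6364 and P* = 69.7273.
A tax on sellers shifts supply up by 3: 73 - 2Q = 64 + 3.5Q + 3, so Q_t = 1.0909. Buyers pay P_b = 70.8182; sellers receive P_s = P_b - 3 = 67.8182.
The welfare triangle lost has base Q* - Q_t = 0.5455 and height t = 3, so DWL = (1/2)(0.5455)(3) = 0.8182.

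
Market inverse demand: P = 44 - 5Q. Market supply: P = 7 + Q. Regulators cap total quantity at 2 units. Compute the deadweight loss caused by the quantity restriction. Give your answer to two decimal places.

52.08

Unrestricted equilibrium: Q* = (44 - 7)/(5 + 1) = 6.1667.
At Q = 2 the demand price is 44 - 5(2) = 34 and the supply price is 7 + (2) = 9.
DWL = (1/2)(gap between curves at 2) x (Q* - 2) = (1/2)(25)(4.1667) = 52.0833.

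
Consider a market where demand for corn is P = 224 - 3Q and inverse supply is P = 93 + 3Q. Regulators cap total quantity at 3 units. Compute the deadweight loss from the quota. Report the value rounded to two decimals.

Unrestricted equilibrium: Q* = (224 - 93)/(3 + 3) = 21.8333.
At Q = 3 the demand price is 224 - 3(3) = 215 and the supply price is 93 + 3(3) = 102.
Deadweight loss is the triangle between the curves from 3 to 21.8333: (1/2)(215 - 102)(21.8333 - 3) = 1064.0833.

1064.08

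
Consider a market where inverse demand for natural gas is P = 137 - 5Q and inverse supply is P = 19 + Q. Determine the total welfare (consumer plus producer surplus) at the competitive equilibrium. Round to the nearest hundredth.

Setting demand equal to supply, 118 = 6Q, so Q* = 19.6667 and P* = 38.6667.
Total surplus is the full triangle between the curves from 0 to Q*: (1/2)(19.6667)(137 - 19) = 1160.3333.

1160.33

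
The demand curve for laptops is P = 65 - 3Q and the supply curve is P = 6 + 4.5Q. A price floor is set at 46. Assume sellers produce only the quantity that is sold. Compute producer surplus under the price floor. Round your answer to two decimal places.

Without the control, 65 - 3Q = 6 + 4.5Q so Q* = 7.8667 and P* = 41.4.
At the floor price 46, quantity demanded is (65 - 46)/3 = 6.3333; demand is the short side, so Q = 6.3333 trades at P = 46.
The supply price at Q = 6.3333 is 34.5. PS is the trapezoid between 46 and supply over [0, 6.3333]: (1/2)[(46 - 6) + (46 - 34.5)](6.3333) = 163.0833.

163.08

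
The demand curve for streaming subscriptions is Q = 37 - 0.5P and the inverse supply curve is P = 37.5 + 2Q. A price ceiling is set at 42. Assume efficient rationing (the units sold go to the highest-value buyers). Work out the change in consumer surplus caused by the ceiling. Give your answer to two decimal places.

-16.33

Rewriting demand in inverse form: P = 74 - 2Q.
Without the control, 74 - 2Q = 37.5 + 2Q so Q* = 9.125 and P* = 55.75.
At P = 42, sellers supply (42 - 37.5)/2 = 2.25 while buyers want more, so the quantity traded is 2.25 at price 42.
CS goes from (1/2)(9.125)(18.25) = 83.2656 to 66.9375 (computed as (74 - 42)(2.25) - (1/2)(2)(2.25)^2), a change of -16.3281.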